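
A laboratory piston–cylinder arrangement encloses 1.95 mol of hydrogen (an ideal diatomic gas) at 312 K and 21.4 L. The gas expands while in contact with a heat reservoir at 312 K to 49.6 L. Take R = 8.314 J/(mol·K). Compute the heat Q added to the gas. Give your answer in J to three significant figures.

Q ≈ 4250 J

Isothermal ⇒ ΔU = 0, so Q = W = nRT ln(V₂/V₁).
Q = (1.95)(8.314)(312) ln(49.6/21.4) = 5058 × 0.8406 = 4252 J.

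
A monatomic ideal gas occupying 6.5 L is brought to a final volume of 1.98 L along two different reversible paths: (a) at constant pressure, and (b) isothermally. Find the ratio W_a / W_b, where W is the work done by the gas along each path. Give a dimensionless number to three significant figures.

W_a / W_b ≈ 0.585

Path (a) isobaric: W = P₁(V₂ − V₁) → W_a/(P₁V₁) = -0.6954.
Path (b) isothermal: W = P₁V₁ ln(V₂/V₁) → W_b/(P₁V₁) = -1.189.
W_a / W_b = -0.6954 / -1.189 = 0.585.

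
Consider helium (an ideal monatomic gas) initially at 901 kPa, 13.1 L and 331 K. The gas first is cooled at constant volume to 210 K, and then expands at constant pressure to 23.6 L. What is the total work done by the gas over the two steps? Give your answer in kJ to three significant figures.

W_total ≈ 6.00 kJ

Step 1 (isochoric): W = 0 (constant volume).
After step 1: P = 571.6 kPa (V unchanged).
Step 2 (isobaric): W = PΔV = (571.6 kPa)(23.6 − 13.1 L) = 6002 J.
W_total = 0 + 6002 = 6002 J.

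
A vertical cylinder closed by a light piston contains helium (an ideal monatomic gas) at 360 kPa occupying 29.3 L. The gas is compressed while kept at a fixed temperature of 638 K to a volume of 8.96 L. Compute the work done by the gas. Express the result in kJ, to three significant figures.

Isothermal: W = nRT ln(V₂/V₁) = P₁V₁ ln(V₂/V₁).
P₁V₁ = (360 kPa)(29.3 L) = 10548 J.
W = 10548 × ln(8.96/29.3) = 10548 × -1.185
W_by_gas = -12497 J.

W ≈ -12.5 kJ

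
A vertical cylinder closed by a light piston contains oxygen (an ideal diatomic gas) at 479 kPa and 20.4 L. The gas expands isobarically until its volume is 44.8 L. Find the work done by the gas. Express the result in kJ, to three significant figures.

W ≈ 11.7 kJ

Isobaric: W = P ΔV.
W = (479 kPa)(44.8 − 20.4 L) = (479)(24.4) = 11688 J.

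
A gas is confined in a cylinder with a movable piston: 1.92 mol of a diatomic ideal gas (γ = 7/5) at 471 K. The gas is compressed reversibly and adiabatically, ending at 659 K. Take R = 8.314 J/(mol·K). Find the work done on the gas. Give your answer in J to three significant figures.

Adiabatic ⇒ Q = 0, so W_by = −ΔU = nCᵥ(T₁ − T₂).
Cᵥ = 5R/2 = 20.79 J/(mol·K).
W = (1.92)(20.79)(471 − 659) = -7503 J.
Work on gas = −W_by = 7503 J.

W ≈ 7500 J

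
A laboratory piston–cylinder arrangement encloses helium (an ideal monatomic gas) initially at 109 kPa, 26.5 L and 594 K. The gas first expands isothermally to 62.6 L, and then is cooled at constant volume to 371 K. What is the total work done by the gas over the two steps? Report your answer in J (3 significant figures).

Step 1 (isothermal): W = P₁V₁ ln(V₂/V₁) = (2888) ln(62.6/26.5) = 2483 J.
Step 2 (isochoric): W = 0 (constant volume).
W_total = 2483 + 0 = 2483 J.

W_total ≈ 2480 J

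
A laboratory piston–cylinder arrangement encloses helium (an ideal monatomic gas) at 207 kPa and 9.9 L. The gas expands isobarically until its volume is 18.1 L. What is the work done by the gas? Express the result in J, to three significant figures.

Isobaric: W = P ΔV.
W = (207 kPa)(18.1 − 9.9 L) = (207)(8.2) = 1697 J.

W ≈ 1700 J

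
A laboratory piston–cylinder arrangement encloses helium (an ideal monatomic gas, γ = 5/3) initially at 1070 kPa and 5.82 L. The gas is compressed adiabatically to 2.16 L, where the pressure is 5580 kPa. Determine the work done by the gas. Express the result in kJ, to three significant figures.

W ≈ -8.74 kJ

Adiabatic: W = (P₁V₁ − P₂V₂)/(γ − 1) with γ = 5/3.
P₁V₁ = 6227 J, P₂V₂ = 12053 J.
W = (6227 − 12053) / 0.6667 = -8738 J.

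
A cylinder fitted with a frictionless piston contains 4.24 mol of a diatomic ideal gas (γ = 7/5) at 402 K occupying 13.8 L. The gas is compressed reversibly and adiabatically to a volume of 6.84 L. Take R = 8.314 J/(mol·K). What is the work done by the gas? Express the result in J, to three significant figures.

Adiabatic: TV^(γ−1) = const with γ = 7/5.
T₂ = T₁ (V₁/V₂)^(γ−1) = 402 × (13.8/6.84)^0.4 = 402 × 1.324 = 532.3 K.
W_by = nCᵥ(T₁ − T₂) = (4.24)(20.79)(402 − 532.3) = -11483 J.

W ≈ -11500 J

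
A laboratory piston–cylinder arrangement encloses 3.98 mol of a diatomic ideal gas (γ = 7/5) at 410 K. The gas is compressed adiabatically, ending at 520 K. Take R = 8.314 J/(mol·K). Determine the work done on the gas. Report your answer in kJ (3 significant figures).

Adiabatic ⇒ Q = 0, so W_by = −ΔU = nCᵥ(T₁ − T₂).
Cᵥ = 5R/2 = 20.79 J/(mol·K).
W = (3.98)(20.79)(410 − 520) = -9100 J.
Work on gas = −W_by = 9100 J.

W ≈ 9.10 kJ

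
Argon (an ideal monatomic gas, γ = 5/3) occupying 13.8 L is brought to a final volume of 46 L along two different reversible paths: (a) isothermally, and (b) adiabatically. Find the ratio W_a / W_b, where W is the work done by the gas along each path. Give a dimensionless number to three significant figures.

W_a / W_b ≈ 1.45

Path (a) isothermal: W = P₁V₁ ln(V₂/V₁) → W_a/(P₁V₁) = 1.204.
Path (b) adiabatic: W = P₁V₁(1 − (V₁/V₂)^(γ−1))/(γ−1) → W_b/(P₁V₁) = 0.8278.
W_a / W_b = 1.204 / 0.8278 = 1.454.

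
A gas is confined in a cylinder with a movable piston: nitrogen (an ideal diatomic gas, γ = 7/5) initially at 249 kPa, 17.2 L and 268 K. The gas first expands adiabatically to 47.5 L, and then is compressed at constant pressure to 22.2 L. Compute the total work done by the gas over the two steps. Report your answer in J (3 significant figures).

Step 1 (adiabatic): W = (P₁V₁ − P₂V₂)/(γ−1) = (4283 − 2853)/0.4 = 3575 J.
After step 1: P = 60.06 kPa, V = 47.5 L, T = 178.5 K.
Step 2 (isobaric): W = PΔV = (60.06 kPa)(22.2 − 47.5 L) = -1519 J.
W_total = 3575 − 1519 = 2056 J.

W_total ≈ 2060 J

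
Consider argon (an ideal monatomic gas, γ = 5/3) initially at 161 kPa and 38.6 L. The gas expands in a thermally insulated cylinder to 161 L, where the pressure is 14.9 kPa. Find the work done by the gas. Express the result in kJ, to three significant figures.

W ≈ 5.72 kJ

Adiabatic: W = (P₁V₁ − P₂V₂)/(γ − 1) with γ = 5/3.
P₁V₁ = 6215 J, P₂V₂ = 2399 J.
W = (6215 − 2399) / 0.6667 = 5724 J.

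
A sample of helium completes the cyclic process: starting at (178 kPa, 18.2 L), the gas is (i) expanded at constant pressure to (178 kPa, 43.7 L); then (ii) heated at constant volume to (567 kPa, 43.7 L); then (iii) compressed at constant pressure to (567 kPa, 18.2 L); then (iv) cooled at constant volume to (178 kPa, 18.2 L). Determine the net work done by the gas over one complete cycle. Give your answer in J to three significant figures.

Constant-volume legs do no work.
W(i) = (178)(43.7 − 18.2) = 4539 J; W(iii) = (567)(18.2 − 43.7) = -14459 J.
W_net = 4539 − 14459 = -9920 J (the counter-clockwise enclosed area).

W_net ≈ -9920 J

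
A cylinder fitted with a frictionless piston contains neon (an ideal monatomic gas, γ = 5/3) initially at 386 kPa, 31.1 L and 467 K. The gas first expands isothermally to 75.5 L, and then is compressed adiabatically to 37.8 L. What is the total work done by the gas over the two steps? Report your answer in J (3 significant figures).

Step 1 (isothermal): W = P₁V₁ ln(V₂/V₁) = (12005) ln(75.5/31.1) = 10647 J.
After step 1: P = 159 kPa, V = 75.5 L, T = 467 K.
Step 2 (adiabatic): W = (P₁V₁ − P₂V₂)/(γ−1) = (12005 − 19039)/0.667 = -10552 J.
W_total = 10647 − 10552 = 95.12 J.

W_total ≈ 95.1 J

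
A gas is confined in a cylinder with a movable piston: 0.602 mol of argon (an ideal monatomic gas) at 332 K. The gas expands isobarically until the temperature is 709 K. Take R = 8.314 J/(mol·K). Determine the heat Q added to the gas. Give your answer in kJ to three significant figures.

Isobaric: W = nRΔT = (0.602)(8.314)(377) = 1887 J.
ΔU = nCᵥΔT with Cᵥ = 3R/2: ΔU = (0.602)(12.47)(377) = 2830 J.
Q = ΔU + W = 2830 + 1887 = 4717 J.

Q ≈ 4.72 kJ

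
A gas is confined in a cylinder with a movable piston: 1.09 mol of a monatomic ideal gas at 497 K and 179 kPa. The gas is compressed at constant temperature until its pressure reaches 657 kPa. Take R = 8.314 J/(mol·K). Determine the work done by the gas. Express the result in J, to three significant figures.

W ≈ -5860 J

Isothermal process: W = nRT ln(V₂/V₁) = nRT ln(P₁/P₂).
W = (1.09)(8.314)(497) × ln(179/657)
  = 4504 × ln(0.2725) = 4504 × -1.3
W_by_gas = -5856 J.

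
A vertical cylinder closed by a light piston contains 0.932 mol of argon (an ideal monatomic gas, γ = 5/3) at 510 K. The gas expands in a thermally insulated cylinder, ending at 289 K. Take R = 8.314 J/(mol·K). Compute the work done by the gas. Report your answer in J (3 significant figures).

W ≈ 2570 J

Adiabatic ⇒ Q = 0, so W_by = −ΔU = nCᵥ(T₁ − T₂).
Cᵥ = 3R/2 = 12.47 J/(mol·K).
W = (0.932)(12.47)(510 − 289) = 2569 J.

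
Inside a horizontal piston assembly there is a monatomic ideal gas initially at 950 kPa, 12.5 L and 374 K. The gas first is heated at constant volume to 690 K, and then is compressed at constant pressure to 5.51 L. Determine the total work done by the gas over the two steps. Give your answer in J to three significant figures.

W_total ≈ -12300 J

Step 1 (isochoric): W = 0 (constant volume).
After step 1: P = 1753 kPa (V unchanged).
Step 2 (isobaric): W = PΔV = (1753 kPa)(5.51 − 12.5 L) = -12251 J.
W_total = 0 − 12251 = -12251 J.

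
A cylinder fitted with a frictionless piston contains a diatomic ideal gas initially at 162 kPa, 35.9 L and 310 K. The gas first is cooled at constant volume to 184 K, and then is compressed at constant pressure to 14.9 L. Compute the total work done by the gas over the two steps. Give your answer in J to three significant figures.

W_total ≈ -2020 J

Step 1 (isochoric): W = 0 (constant volume).
After step 1: P = 96.15 kPa (V unchanged).
Step 2 (isobaric): W = PΔV = (96.15 kPa)(14.9 − 35.9 L) = -2019 J.
W_total = 0 − 2019 = -2019 J.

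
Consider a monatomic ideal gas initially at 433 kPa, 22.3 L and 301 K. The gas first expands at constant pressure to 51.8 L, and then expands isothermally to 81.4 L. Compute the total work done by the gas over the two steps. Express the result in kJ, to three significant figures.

W_total ≈ 22.9 kJ

Step 1 (isobaric): W = PΔV = (433 kPa)(51.8 − 22.3 L) = 12773 J.
After step 1: P = 433 kPa, V = 51.8 L, T = 699.2 K.
Step 2 (isothermal): W = P₁V₁ ln(V₂/V₁) = (22429) ln(81.4/51.8) = 10138 J.
W_total = 12773 + 10138 = 22911 J.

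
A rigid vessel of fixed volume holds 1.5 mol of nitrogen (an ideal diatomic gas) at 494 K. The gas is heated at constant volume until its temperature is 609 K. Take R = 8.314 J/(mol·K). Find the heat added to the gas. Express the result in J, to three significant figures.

Q ≈ 3590 J

Constant volume ⇒ W = 0, so Q = ΔU = nCᵥΔT with Cᵥ = 5R/2 = 20.79 J/(mol·K).
ΔU = (1.5)(20.79)(609 − 494) = 3585 J.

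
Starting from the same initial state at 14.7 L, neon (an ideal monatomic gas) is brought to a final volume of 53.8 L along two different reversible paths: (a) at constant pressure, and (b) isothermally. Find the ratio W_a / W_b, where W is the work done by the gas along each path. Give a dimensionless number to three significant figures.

W_a / W_b ≈ 2.05

Path (a) isobaric: W = P₁(V₂ − V₁) → W_a/(P₁V₁) = 2.66.
Path (b) isothermal: W = P₁V₁ ln(V₂/V₁) → W_b/(P₁V₁) = 1.297.
W_a / W_b = 2.66 / 1.297 = 2.05.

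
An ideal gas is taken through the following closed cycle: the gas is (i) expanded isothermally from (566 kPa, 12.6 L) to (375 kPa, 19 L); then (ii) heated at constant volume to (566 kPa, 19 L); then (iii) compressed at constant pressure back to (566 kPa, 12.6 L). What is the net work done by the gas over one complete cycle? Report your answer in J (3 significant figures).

Leg (i): W = PᵢVᵢ ln(V_f/Vᵢ) = (7132) ln(19/12.6) = 2929 J.
Leg (ii): W = 0.
Leg (iii): W = PΔV = (566)(12.6 − 19) = -3622 J.
W_net = 2929 − 3622 = -693.2 J.

W_net ≈ -693 J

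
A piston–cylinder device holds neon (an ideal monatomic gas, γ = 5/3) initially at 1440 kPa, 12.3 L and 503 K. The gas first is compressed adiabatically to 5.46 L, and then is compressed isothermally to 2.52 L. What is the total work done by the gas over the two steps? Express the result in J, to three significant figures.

Step 1 (adiabatic): W = (P₁V₁ − P₂V₂)/(γ−1) = (17712 − 30438)/0.667 = -19088 J.
After step 1: P = 5575 kPa, V = 5.46 L, T = 864.4 K.
Step 2 (isothermal): W = P₁V₁ ln(V₂/V₁) = (30438) ln(2.52/5.46) = -23534 J.
W_total = -19088 − 23534 = -42622 J.

W_total ≈ -42600 J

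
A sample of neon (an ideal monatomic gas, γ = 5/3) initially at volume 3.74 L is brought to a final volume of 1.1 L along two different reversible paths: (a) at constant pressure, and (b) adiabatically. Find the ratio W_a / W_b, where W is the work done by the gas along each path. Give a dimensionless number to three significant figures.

Path (a) isobaric: W = P₁(V₂ − V₁) → W_a/(P₁V₁) = -0.7059.
Path (b) adiabatic: W = P₁V₁(1 − (V₁/V₂)^(γ−1))/(γ−1) → W_b/(P₁V₁) = -1.892.
W_a / W_b = -0.7059 / -1.892 = 0.3732.

W_a / W_b ≈ 0.373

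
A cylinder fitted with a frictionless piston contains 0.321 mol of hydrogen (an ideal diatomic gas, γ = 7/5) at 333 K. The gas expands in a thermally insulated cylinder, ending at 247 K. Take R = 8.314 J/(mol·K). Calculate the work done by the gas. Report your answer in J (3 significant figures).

W ≈ 574 J

Adiabatic ⇒ Q = 0, so W_by = −ΔU = nCᵥ(T₁ − T₂).
Cᵥ = 5R/2 = 20.79 J/(mol·K).
W = (0.321)(20.79)(333 − 247) = 573.8 J.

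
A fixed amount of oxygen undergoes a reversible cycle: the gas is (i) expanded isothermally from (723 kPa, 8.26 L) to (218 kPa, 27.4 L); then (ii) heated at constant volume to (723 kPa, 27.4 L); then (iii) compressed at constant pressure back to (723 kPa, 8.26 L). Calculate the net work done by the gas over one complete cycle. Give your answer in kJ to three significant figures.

Leg (i): W = PᵢVᵢ ln(V_f/Vᵢ) = (5972) ln(27.4/8.26) = 7161 J.
Leg (ii): W = 0.
Leg (iii): W = PΔV = (723)(8.26 − 27.4) = -13838 J.
W_net = 7161 − 13838 = -6677 J.

W_net ≈ -6.68 kJ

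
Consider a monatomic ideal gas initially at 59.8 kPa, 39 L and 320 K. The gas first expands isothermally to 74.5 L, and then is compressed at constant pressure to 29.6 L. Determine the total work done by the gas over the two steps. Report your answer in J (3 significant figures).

Step 1 (isothermal): W = P₁V₁ ln(V₂/V₁) = (2332) ln(74.5/39) = 1509 J.
After step 1: P = 31.3 kPa, V = 74.5 L, T = 320 K.
Step 2 (isobaric): W = PΔV = (31.3 kPa)(29.6 − 74.5 L) = -1406 J.
W_total = 1509 − 1406 = 103.9 J.

W_total ≈ 104 J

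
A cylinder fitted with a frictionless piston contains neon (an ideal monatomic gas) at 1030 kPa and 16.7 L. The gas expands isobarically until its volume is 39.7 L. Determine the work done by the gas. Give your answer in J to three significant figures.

Isobaric: W = P ΔV.
W = (1030 kPa)(39.7 − 16.7 L) = (1030)(23) = 23690 J.

W ≈ 23700 J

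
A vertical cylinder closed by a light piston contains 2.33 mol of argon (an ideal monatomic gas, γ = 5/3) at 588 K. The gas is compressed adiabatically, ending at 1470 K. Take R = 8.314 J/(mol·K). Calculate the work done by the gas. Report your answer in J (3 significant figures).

W ≈ -25600 J

Adiabatic ⇒ Q = 0, so W_by = −ΔU = nCᵥ(T₁ − T₂).
Cᵥ = 3R/2 = 12.47 J/(mol·K).
W = (2.33)(12.47)(588 − 1470) = -25629 J.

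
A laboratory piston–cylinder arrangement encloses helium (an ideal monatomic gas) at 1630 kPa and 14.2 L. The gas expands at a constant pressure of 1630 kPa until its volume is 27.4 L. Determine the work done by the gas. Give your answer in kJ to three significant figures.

Isobaric: W = P ΔV.
W = (1630 kPa)(27.4 − 14.2 L) = (1630)(13.2) = 21516 J.

W ≈ 21.5 kJ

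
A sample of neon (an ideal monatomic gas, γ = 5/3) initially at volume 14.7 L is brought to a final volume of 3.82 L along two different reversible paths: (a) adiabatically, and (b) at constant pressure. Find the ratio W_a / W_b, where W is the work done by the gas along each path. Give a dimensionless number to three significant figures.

W_a / W_b ≈ 2.95

Path (a) adiabatic: W = P₁V₁(1 − (V₁/V₂)^(γ−1))/(γ−1) → W_a/(P₁V₁) = -2.183.
Path (b) isobaric: W = P₁(V₂ − V₁) → W_b/(P₁V₁) = -0.7401.
W_a / W_b = -2.183 / -0.7401 = 2.95.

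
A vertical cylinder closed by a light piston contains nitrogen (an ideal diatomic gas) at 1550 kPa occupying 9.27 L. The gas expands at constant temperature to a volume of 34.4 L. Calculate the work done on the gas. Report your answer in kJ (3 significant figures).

Isothermal: W = nRT ln(V₂/V₁) = P₁V₁ ln(V₂/V₁).
P₁V₁ = (1550 kPa)(9.27 L) = 14368 J.
W = 14368 × ln(34.4/9.27) = 14368 × 1.311
W_by_gas = 18841 J; work on gas = −W_by = -18841 J.

W ≈ -18.8 kJ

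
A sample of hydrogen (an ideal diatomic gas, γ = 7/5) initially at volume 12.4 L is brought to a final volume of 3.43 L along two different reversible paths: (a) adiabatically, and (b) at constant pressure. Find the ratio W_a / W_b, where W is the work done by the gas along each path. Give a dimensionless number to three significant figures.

Path (a) adiabatic: W = P₁V₁(1 − (V₁/V₂)^(γ−1))/(γ−1) → W_a/(P₁V₁) = -1.68.
Path (b) isobaric: W = P₁(V₂ − V₁) → W_b/(P₁V₁) = -0.7234.
W_a / W_b = -1.68 / -0.7234 = 2.323.

W_a / W_b ≈ 2.32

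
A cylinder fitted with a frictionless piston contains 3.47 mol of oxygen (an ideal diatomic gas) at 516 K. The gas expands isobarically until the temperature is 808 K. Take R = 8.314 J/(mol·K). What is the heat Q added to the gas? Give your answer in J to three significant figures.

Isobaric: W = nRΔT = (3.47)(8.314)(292) = 8424 J.
ΔU = nCᵥΔT with Cᵥ = 5R/2: ΔU = (3.47)(20.79)(292) = 21060 J.
Q = ΔU + W = 21060 + 8424 = 29484 J.

Q ≈ 29500 J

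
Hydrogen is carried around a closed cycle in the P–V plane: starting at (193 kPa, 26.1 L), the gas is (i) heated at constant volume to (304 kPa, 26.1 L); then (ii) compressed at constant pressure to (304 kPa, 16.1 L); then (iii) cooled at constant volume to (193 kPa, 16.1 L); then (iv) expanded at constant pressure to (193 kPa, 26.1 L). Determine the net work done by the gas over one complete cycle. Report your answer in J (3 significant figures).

W_net ≈ -1110 J

Constant-volume legs do no work.
W(ii) = (304)(16.1 − 26.1) = -3040 J; W(iv) = (193)(26.1 − 16.1) = 1930 J.
W_net = -3040 + 1930 = -1110 J (the counter-clockwise enclosed area).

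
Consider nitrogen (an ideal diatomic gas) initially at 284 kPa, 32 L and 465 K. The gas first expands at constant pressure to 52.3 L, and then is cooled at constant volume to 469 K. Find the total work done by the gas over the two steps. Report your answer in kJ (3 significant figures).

W_total ≈ 5.77 kJ

Step 1 (isobaric): W = PΔV = (284 kPa)(52.3 − 32 L) = 5765 J.
Step 2 (isochoric): W = 0 (constant volume).
W_total = 5765 + 0 = 5765 J.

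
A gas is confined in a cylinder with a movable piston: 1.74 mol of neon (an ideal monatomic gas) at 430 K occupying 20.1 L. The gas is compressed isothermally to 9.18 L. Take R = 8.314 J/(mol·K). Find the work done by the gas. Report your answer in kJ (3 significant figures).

Isothermal: W = nRT ln(V₂/V₁).
W = (1.74)(8.314)(430) × ln(9.18/20.1)
  = 6221 × -0.7837
W_by_gas = -4875 J.

W ≈ -4.87 kJ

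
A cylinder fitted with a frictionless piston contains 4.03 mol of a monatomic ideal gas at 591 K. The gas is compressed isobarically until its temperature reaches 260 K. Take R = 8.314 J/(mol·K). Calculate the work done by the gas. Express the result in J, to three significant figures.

Isobaric: W = P ΔV = nR ΔT.
W = (4.03)(8.314)(260 − 591) = -11090 J.

W ≈ -11100 J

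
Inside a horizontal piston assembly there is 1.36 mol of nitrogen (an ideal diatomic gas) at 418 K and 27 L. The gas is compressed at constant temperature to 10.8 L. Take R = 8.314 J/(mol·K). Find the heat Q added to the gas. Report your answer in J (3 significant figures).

Isothermal ⇒ ΔU = 0, so Q = W = nRT ln(V₂/V₁).
Q = (1.36)(8.314)(418) ln(10.8/27) = 4726 × -0.9163 = -4331 J.

Q ≈ -4330 J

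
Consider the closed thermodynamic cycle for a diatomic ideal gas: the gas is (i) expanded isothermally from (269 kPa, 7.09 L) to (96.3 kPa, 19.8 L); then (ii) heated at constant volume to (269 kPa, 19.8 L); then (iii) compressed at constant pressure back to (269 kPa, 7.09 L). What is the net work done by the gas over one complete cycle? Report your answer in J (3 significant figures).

Leg (i): W = PᵢVᵢ ln(V_f/Vᵢ) = (1907) ln(19.8/7.09) = 1959 J.
Leg (ii): W = 0.
Leg (iii): W = PΔV = (269)(7.09 − 19.8) = -3419 J.
W_net = 1959 − 3419 = -1460 J.

W_net ≈ -1460 J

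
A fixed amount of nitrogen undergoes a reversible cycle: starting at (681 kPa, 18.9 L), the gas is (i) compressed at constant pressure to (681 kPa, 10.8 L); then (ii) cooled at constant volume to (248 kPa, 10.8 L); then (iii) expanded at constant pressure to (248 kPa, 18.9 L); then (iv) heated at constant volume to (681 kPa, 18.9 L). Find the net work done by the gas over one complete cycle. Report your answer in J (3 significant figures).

Constant-volume legs do no work.
W(i) = (681)(10.8 − 18.9) = -5516 J; W(iii) = (248)(18.9 − 10.8) = 2009 J.
W_net = -5516 + 2009 = -3507 J (the counter-clockwise enclosed area).

W_net ≈ -3510 J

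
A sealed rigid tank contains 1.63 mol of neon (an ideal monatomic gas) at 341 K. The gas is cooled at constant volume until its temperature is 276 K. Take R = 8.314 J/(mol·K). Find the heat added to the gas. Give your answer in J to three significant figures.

Q ≈ -1320 J

Constant volume ⇒ W = 0, so Q = ΔU = nCᵥΔT with Cᵥ = 3R/2 = 12.47 J/(mol·K).
ΔU = (1.63)(12.47)(276 − 341) = -1321 J.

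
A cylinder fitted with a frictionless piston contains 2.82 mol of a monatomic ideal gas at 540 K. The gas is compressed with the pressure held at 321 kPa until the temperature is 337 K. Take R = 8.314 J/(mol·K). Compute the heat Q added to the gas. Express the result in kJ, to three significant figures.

Q ≈ -11.9 kJ

Isobaric: W = nRΔT = (2.82)(8.314)(-203) = -4759 J.
ΔU = nCᵥΔT with Cᵥ = 3R/2: ΔU = (2.82)(12.47)(-203) = -7139 J.
Q = ΔU + W = -7139 − 4759 = -11899 J.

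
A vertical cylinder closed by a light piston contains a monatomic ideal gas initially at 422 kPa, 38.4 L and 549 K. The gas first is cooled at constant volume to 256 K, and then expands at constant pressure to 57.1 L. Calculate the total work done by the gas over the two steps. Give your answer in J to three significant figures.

W_total ≈ 3680 J

Step 1 (isochoric): W = 0 (constant volume).
After step 1: P = 196.8 kPa (V unchanged).
Step 2 (isobaric): W = PΔV = (196.8 kPa)(57.1 − 38.4 L) = 3680 J.
W_total = 0 + 3680 = 3680 J.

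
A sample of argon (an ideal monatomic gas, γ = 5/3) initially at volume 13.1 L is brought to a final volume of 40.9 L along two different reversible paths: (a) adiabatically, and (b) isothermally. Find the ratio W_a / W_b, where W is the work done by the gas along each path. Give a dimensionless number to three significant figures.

W_a / W_b ≈ 0.701

Path (a) adiabatic: W = P₁V₁(1 − (V₁/V₂)^(γ−1))/(γ−1) → W_a/(P₁V₁) = 0.7978.
Path (b) isothermal: W = P₁V₁ ln(V₂/V₁) → W_b/(P₁V₁) = 1.139.
W_a / W_b = 0.7978 / 1.139 = 0.7007.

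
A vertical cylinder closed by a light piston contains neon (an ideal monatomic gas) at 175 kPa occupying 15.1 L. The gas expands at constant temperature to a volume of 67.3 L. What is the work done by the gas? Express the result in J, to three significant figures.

W ≈ 3950 J

Isothermal: W = nRT ln(V₂/V₁) = P₁V₁ ln(V₂/V₁).
P₁V₁ = (175 kPa)(15.1 L) = 2642 J.
W = 2642 × ln(67.3/15.1) = 2642 × 1.494
W_by_gas = 3949 J.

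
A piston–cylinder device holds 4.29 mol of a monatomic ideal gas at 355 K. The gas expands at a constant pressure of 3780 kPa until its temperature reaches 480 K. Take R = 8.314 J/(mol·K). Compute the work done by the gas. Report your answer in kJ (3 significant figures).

Isobaric: W = P ΔV = nR ΔT.
W = (4.29)(8.314)(480 − 355) = 4458 J.

W ≈ 4.46 kJ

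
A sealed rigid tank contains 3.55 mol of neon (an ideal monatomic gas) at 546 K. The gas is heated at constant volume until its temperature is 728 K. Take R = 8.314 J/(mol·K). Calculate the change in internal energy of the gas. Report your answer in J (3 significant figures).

ΔU ≈ 8060 J

Constant volume ⇒ W = 0, so Q = ΔU = nCᵥΔT with Cᵥ = 3R/2 = 12.47 J/(mol·K).
ΔU = (3.55)(12.47)(728 − 546) = 8058 J.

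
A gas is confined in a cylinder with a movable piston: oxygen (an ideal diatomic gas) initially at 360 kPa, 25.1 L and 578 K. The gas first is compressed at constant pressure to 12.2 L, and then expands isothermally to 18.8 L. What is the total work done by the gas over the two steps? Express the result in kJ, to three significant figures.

W_total ≈ -2.74 kJ

Step 1 (isobaric): W = PΔV = (360 kPa)(12.2 − 25.1 L) = -4644 J.
After step 1: P = 360 kPa, V = 12.2 L, T = 280.9 K.
Step 2 (isothermal): W = P₁V₁ ln(V₂/V₁) = (4392) ln(18.8/12.2) = 1899 J.
W_total = -4644 + 1899 = -2745 J.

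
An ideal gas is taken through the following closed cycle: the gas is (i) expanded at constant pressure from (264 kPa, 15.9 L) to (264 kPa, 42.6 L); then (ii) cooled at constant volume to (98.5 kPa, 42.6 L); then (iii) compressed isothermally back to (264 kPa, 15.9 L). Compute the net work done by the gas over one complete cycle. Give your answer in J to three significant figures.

Leg (i): W = PΔV = (264)(42.6 − 15.9) = 7049 J.
Leg (ii): W = 0.
Leg (iii): W = PᵢVᵢ ln(V_f/Vᵢ) = (4196) ln(15.9/42.6) = -4135 J.
W_net = 7049 − 4135 = 2913 J.

W_net ≈ 2910 J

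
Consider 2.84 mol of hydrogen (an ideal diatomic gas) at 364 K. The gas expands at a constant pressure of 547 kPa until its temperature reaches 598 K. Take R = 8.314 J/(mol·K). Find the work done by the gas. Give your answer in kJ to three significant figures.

Isobaric: W = P ΔV = nR ΔT.
W = (2.84)(8.314)(598 − 364) = 5525 J.

W ≈ 5.53 kJ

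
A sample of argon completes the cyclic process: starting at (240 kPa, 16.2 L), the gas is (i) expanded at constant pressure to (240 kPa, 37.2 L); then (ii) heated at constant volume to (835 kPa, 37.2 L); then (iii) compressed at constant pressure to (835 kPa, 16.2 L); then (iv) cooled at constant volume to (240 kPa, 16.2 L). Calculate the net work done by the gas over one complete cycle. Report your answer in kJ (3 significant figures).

W_net ≈ -12.5 kJ

Constant-volume legs do no work.
W(i) = (240)(37.2 − 16.2) = 5040 J; W(iii) = (835)(16.2 − 37.2) = -17535 J.
W_net = 5040 − 17535 = -12495 J (the counter-clockwise enclosed area).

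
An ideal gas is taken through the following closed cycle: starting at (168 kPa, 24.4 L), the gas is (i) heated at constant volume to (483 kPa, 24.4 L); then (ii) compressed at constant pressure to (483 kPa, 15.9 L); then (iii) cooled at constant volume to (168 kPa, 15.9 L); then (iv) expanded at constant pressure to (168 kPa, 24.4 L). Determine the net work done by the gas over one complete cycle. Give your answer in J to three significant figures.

Constant-volume legs do no work.
W(ii) = (483)(15.9 − 24.4) = -4105 J; W(iv) = (168)(24.4 − 15.9) = 1428 J.
W_net = -4105 + 1428 = -2677 J (the counter-clockwise enclosed area).

W_net ≈ -2680 J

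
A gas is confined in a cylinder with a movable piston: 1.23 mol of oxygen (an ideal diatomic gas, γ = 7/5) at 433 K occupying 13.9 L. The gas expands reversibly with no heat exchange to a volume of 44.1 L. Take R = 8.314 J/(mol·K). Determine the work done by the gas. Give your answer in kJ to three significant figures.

W ≈ 4.09 kJ

Adiabatic: TV^(γ−1) = const with γ = 7/5.
T₂ = T₁ (V₁/V₂)^(γ−1) = 433 × (13.9/44.1)^0.4 = 433 × 0.6301 = 272.8 K.
W_by = nCᵥ(T₁ − T₂) = (1.23)(20.79)(433 − 272.8) = 4094 J.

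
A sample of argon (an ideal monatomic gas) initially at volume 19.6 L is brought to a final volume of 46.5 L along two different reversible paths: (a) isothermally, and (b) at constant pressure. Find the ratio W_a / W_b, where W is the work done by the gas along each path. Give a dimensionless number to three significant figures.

Path (a) isothermal: W = P₁V₁ ln(V₂/V₁) → W_a/(P₁V₁) = 0.8639.
Path (b) isobaric: W = P₁(V₂ − V₁) → W_b/(P₁V₁) = 1.372.
W_a / W_b = 0.8639 / 1.372 = 0.6295.

W_a / W_b ≈ 0.629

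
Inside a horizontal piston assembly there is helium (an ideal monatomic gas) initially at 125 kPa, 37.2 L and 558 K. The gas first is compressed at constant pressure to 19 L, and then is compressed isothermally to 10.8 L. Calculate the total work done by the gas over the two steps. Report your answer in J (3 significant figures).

Step 1 (isobaric): W = PΔV = (125 kPa)(19 − 37.2 L) = -2275 J.
After step 1: P = 125 kPa, V = 19 L, T = 285 K.
Step 2 (isothermal): W = P₁V₁ ln(V₂/V₁) = (2375) ln(10.8/19) = -1342 J.
W_total = -2275 − 1342 = -3617 J.

W_total ≈ -3620 J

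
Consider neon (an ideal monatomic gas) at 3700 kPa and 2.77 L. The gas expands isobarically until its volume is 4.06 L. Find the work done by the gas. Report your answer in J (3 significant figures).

Isobaric: W = P ΔV.
W = (3700 kPa)(4.06 − 2.77 L) = (3700)(1.29) = 4773 J.

W ≈ 4770 J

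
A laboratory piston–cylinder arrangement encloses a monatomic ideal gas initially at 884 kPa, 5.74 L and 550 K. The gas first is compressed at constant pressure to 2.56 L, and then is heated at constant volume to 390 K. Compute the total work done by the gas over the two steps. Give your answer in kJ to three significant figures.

Step 1 (isobaric): W = PΔV = (884 kPa)(2.56 − 5.74 L) = -2811 J.
Step 2 (isochoric): W = 0 (constant volume).
W_total = -2811 + 0 = -2811 J.

W_total ≈ -2.81 kJ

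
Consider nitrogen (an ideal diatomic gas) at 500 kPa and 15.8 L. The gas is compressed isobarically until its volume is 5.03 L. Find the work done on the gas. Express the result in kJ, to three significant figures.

W ≈ 5.38 kJ

Isobaric: W = P ΔV.
W = (500 kPa)(5.03 − 15.8 L) = (500)(-10.77) = -5385 J.
Work on gas = −W_by = 5385 J.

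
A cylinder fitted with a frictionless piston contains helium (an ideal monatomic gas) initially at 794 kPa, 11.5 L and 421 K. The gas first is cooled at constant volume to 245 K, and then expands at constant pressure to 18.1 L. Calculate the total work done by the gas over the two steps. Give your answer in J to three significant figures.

W_total ≈ 3050 J

Step 1 (isochoric): W = 0 (constant volume).
After step 1: P = 462.1 kPa (V unchanged).
Step 2 (isobaric): W = PΔV = (462.1 kPa)(18.1 − 11.5 L) = 3050 J.
W_total = 0 + 3050 = 3050 J.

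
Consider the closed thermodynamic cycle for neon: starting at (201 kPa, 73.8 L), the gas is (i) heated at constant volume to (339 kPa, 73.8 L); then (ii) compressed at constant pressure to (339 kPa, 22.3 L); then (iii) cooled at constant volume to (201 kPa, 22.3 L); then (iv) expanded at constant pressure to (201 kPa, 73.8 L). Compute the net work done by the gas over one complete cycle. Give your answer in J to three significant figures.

Constant-volume legs do no work.
W(ii) = (339)(22.3 − 73.8) = -17458 J; W(iv) = (201)(73.8 − 22.3) = 10352 J.
W_net = -17458 + 10352 = -7107 J (the counter-clockwise enclosed area).

W_net ≈ -7110 J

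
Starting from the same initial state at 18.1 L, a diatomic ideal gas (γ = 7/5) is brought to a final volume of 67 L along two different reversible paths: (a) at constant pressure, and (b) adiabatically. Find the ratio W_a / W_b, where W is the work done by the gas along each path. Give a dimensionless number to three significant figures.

Path (a) isobaric: W = P₁(V₂ − V₁) → W_a/(P₁V₁) = 2.702.
Path (b) adiabatic: W = P₁V₁(1 − (V₁/V₂)^(γ−1))/(γ−1) → W_b/(P₁V₁) = 1.019.
W_a / W_b = 2.702 / 1.019 = 2.652.

W_a / W_b ≈ 2.65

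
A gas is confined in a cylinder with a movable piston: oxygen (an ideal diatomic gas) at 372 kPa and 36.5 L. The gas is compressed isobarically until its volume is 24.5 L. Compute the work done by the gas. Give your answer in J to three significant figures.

Isobaric: W = P ΔV.
W = (372 kPa)(24.5 − 36.5 L) = (372)(-12) = -4464 J.

W ≈ -4460 J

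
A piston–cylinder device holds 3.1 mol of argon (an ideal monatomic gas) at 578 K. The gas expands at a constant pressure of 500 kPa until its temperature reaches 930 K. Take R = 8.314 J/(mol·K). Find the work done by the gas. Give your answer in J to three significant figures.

W ≈ 9070 J

Isobaric: W = P ΔV = nR ΔT.
W = (3.1)(8.314)(930 − 578) = 9072 J.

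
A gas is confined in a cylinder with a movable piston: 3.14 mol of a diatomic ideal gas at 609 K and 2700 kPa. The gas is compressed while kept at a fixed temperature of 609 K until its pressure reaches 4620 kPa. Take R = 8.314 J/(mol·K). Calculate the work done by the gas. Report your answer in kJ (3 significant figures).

W ≈ -8.54 kJ

Isothermal process: W = nRT ln(V₂/V₁) = nRT ln(P₁/P₂).
W = (3.14)(8.314)(609) × ln(2700/4620)
  = 15899 × ln(0.5844) = 15899 × -0.5371
W_by_gas = -8540 J.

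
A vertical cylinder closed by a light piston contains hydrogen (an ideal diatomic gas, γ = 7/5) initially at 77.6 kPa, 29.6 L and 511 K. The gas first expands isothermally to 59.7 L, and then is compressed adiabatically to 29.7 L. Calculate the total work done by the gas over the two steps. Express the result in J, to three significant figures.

Step 1 (isothermal): W = P₁V₁ ln(V₂/V₁) = (2297) ln(59.7/29.6) = 1611 J.
After step 1: P = 38.48 kPa, V = 59.7 L, T = 511 K.
Step 2 (adiabatic): W = (P₁V₁ − P₂V₂)/(γ−1) = (2297 − 3037)/0.4 = -1850 J.
W_total = 1611 − 1850 = -238.6 J.

W_total ≈ -239 J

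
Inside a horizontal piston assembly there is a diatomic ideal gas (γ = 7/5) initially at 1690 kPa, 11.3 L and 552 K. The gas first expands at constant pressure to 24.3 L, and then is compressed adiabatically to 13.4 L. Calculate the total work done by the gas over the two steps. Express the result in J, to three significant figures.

Step 1 (isobaric): W = PΔV = (1690 kPa)(24.3 − 11.3 L) = 21970 J.
After step 1: P = 1690 kPa, V = 24.3 L, T = 1187 K.
Step 2 (adiabatic): W = (P₁V₁ − P₂V₂)/(γ−1) = (41067 − 52107)/0.4 = -27599 J.
W_total = 21970 − 27599 = -5629 J.

W_total ≈ -5630 J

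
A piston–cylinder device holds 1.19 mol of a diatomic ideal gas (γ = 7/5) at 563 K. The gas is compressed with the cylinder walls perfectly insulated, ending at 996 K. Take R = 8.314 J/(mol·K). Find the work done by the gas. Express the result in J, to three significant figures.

Adiabatic ⇒ Q = 0, so W_by = −ΔU = nCᵥ(T₁ − T₂).
Cᵥ = 5R/2 = 20.79 J/(mol·K).
W = (1.19)(20.79)(563 − 996) = -10710 J.

W ≈ -10700 J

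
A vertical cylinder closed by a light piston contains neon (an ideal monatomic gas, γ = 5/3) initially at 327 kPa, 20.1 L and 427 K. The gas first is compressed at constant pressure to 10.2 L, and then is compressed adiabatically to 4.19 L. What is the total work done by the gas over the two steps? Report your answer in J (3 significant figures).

W_total ≈ -7290 J

Step 1 (isobaric): W = PΔV = (327 kPa)(10.2 − 20.1 L) = -3237 J.
After step 1: P = 327 kPa, V = 10.2 L, T = 216.7 K.
Step 2 (adiabatic): W = (P₁V₁ − P₂V₂)/(γ−1) = (3335 − 6036)/0.667 = -4051 J.
W_total = -3237 − 4051 = -7288 J.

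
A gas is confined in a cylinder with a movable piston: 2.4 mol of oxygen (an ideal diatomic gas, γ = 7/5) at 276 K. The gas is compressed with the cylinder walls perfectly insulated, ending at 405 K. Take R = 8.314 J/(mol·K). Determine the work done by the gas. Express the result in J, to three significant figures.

W ≈ -6440 J

Adiabatic ⇒ Q = 0, so W_by = −ΔU = nCᵥ(T₁ − T₂).
Cᵥ = 5R/2 = 20.79 J/(mol·K).
W = (2.4)(20.79)(276 − 405) = -6435 J.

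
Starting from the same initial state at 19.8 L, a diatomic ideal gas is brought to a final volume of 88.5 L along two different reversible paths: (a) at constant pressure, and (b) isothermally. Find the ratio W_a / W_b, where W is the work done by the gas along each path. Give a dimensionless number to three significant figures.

Path (a) isobaric: W = P₁(V₂ − V₁) → W_a/(P₁V₁) = 3.47.
Path (b) isothermal: W = P₁V₁ ln(V₂/V₁) → W_b/(P₁V₁) = 1.497.
W_a / W_b = 3.47 / 1.497 = 2.317.

W_a / W_b ≈ 2.32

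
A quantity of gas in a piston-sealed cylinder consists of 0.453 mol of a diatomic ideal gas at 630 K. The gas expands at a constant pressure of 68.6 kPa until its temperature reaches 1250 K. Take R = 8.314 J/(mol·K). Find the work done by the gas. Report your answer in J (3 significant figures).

W ≈ 2340 J

Isobaric: W = P ΔV = nR ΔT.
W = (0.453)(8.314)(1250 − 630) = 2335 J.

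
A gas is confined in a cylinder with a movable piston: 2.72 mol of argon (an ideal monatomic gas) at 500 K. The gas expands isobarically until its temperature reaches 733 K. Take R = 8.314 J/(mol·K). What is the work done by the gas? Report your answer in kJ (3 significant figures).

Isobaric: W = P ΔV = nR ΔT.
W = (2.72)(8.314)(733 − 500) = 5269 J.

W ≈ 5.27 kJ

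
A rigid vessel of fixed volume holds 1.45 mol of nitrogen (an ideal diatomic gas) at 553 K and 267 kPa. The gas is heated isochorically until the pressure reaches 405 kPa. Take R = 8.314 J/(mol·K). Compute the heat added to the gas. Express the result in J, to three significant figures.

Q ≈ 8610 J

Constant volume ⇒ W = 0, so Q = ΔU = nCᵥΔT with Cᵥ = 5R/2 = 20.79 J/(mol·K).
At constant V, T₂/T₁ = P₂/P₁ ⇒ ΔT = T₁(P₂/P₁ − 1) = 553·(405/267 − 1) = 285.8 K.
ΔU = (1.45)(20.79)(285.8) = 8614 J.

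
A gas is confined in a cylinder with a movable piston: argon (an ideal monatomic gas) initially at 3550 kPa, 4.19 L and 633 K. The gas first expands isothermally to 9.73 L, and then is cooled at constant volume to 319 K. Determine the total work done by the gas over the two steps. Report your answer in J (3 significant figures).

Step 1 (isothermal): W = P₁V₁ ln(V₂/V₁) = (14875) ln(9.73/4.19) = 12532 J.
Step 2 (isochoric): W = 0 (constant volume).
W_total = 12532 + 0 = 12532 J.

W_total ≈ 12500 J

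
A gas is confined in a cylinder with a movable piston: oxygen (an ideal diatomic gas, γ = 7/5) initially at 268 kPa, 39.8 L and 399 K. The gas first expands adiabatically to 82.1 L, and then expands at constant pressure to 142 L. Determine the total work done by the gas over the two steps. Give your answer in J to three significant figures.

Step 1 (adiabatic): W = (P₁V₁ − P₂V₂)/(γ−1) = (10666 − 7984)/0.4 = 6705 J.
After step 1: P = 97.25 kPa, V = 82.1 L, T = 298.7 K.
Step 2 (isobaric): W = PΔV = (97.25 kPa)(142 − 82.1 L) = 5825 J.
W_total = 6705 + 5825 = 12531 J.

W_total ≈ 12500 J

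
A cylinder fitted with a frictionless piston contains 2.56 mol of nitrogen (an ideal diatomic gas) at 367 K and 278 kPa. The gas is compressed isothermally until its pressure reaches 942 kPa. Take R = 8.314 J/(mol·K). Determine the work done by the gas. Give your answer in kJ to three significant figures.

W ≈ -9.53 kJ

Isothermal process: W = nRT ln(V₂/V₁) = nRT ln(P₁/P₂).
W = (2.56)(8.314)(367) × ln(278/942)
  = 7811 × ln(0.2951) = 7811 × -1.22
W_by_gas = -9533 J.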